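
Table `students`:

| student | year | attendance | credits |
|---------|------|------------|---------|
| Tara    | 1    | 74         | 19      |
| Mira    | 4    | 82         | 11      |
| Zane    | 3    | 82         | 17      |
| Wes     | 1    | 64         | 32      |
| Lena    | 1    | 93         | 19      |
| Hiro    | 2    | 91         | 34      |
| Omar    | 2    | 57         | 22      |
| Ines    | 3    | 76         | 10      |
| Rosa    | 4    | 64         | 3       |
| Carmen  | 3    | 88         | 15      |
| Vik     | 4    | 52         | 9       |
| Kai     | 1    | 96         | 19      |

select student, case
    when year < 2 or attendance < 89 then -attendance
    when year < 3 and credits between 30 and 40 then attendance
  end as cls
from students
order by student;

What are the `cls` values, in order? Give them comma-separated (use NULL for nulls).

-88, 91, -76, -96, -93, -82, -57, -64, -74, -52, -64, -82

student=Carmen: year < 2 or attendance < 89 → -88
student=Hiro: year < 3 and credits between 30 and 40 → 91
student=Ines: year < 2 or attendance < 89 → -76
student=Kai: year < 2 or attendance < 89 → -96
student=Lena: year < 2 or attendance < 89 → -93
student=Mira: year < 2 or attendance < 89 → -82
student=Omar: year < 2 or attendance < 89 → -57
student=Rosa: year < 2 or attendance < 89 → -64
student=Tara: year < 2 or attendance < 89 → -74
student=Vik: year < 2 or attendance < 89 → -52
student=Wes: year < 2 or attendance < 89 → -64
student=Zane: year < 2 or attendance < 89 → -82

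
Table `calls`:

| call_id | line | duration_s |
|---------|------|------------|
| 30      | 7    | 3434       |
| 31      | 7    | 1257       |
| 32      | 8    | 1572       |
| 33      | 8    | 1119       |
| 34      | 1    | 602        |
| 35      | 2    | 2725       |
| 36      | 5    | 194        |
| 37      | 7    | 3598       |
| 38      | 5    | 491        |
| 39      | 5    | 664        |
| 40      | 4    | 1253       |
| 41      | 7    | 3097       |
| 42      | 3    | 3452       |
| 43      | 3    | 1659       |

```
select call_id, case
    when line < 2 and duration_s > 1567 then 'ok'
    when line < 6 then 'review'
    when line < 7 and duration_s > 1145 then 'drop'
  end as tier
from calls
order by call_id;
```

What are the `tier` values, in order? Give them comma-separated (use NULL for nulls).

NULL, NULL, NULL, NULL, review, review, review, NULL, review, review, review, NULL, review, review

call_id=30: (no match → NULL) → NULL
call_id=31: (no match → NULL) → NULL
call_id=32: (no match → NULL) → NULL
call_id=33: (no match → NULL) → NULL
call_id=34: line < 6 → review
call_id=35: line < 6 → review
call_id=36: line < 6 → review
call_id=37: (no match → NULL) → NULL
call_id=38: line < 6 → review
call_id=39: line < 6 → review
call_id=40: line < 6 → review
call_id=41: (no match → NULL) → NULL
call_id=42: line < 6 → review
call_id=43: line < 6 → review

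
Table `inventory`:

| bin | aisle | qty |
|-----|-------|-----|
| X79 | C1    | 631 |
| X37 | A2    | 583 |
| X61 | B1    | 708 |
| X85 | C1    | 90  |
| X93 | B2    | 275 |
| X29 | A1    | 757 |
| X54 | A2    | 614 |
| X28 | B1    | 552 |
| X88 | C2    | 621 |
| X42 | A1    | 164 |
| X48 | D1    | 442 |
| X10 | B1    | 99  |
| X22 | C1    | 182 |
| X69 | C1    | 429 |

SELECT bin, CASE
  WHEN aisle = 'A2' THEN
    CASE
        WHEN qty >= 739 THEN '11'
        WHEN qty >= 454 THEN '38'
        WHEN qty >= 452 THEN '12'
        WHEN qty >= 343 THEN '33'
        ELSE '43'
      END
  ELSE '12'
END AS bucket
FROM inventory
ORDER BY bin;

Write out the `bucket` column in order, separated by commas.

12, 12, 12, 12, 38, 12, 12, 38, 12, 12, 12, 12, 12, 12

bin=X10: aisle='B1' → outer ELSE → 12
bin=X22: aisle='C1' → outer ELSE → 12
bin=X28: aisle='B1' → outer ELSE → 12
bin=X29: aisle='A1' → outer ELSE → 12
bin=X37: aisle='A2' → inner[qty >= 454] → 38
bin=X42: aisle='A1' → outer ELSE → 12
bin=X48: aisle='D1' → outer ELSE → 12
bin=X54: aisle='A2' → inner[qty >= 454] → 38
bin=X61: aisle='B1' → outer ELSE → 12
bin=X69: aisle='C1' → outer ELSE → 12
bin=X79: aisle='C1' → outer ELSE → 12
bin=X85: aisle='C1' → outer ELSE → 12
bin=X88: aisle='C2' → outer ELSE → 12
bin=X93: aisle='B2' → outer ELSE → 12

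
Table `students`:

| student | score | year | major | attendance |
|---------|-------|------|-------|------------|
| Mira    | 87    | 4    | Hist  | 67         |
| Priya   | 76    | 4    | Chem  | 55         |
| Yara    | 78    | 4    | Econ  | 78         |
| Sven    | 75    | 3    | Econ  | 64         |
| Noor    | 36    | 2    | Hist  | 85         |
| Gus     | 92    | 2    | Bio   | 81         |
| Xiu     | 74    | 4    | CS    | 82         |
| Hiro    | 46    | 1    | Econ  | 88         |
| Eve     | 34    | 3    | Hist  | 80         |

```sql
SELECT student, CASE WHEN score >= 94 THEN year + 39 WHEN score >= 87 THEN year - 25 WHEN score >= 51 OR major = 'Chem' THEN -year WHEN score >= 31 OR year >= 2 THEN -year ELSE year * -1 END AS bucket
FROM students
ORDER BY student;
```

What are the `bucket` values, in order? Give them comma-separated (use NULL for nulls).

-3, -23, -1, -21, -2, -4, -3, -4, -4

student=Eve: score >= 31 OR year >= 2 → -3
student=Gus: score >= 87 → -23
student=Hiro: score >= 31 OR year >= 2 → -1
student=Mira: score >= 87 → -21
student=Noor: score >= 31 OR year >= 2 → -2
student=Priya: score >= 51 OR major = 'Chem' → -4
student=Sven: score >= 51 OR major = 'Chem' → -3
student=Xiu: score >= 51 OR major = 'Chem' → -4
student=Yara: score >= 51 OR major = 'Chem' → -4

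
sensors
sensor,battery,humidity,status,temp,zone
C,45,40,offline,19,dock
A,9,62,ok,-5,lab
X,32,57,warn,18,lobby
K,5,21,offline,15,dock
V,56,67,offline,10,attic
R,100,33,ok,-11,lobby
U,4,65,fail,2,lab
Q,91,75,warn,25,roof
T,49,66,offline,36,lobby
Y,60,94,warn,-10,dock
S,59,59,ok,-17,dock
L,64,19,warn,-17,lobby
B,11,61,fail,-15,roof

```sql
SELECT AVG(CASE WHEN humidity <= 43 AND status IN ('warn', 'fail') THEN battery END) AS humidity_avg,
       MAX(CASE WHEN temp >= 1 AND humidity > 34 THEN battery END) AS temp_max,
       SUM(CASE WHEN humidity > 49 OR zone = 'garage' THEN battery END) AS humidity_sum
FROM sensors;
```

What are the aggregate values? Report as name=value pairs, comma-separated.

[humidity_avg: humidity <= 43 AND status IN ('warn', 'fail')]
sensor=C: ✗
sensor=A: ✗
sensor=X: ✗
sensor=K: ✗
sensor=V: ✗
sensor=R: ✗
sensor=U: ✗
sensor=Q: ✗
sensor=T: ✗
sensor=Y: ✗
sensor=S: ✗
sensor=L: ✓ → 64
sensor=B: ✗
humidity_avg = 64
—
[temp_max: temp >= 1 AND humidity > 34]
sensor=C: ✓ → 45
sensor=A: ✗
sensor=X: ✓ → 32
sensor=K: ✗
sensor=V: ✓ → 56
sensor=R: ✗
sensor=U: ✓ → 4
sensor=Q: ✓ → 91
sensor=T: ✓ → 49
sensor=Y: ✗
sensor=S: ✗
sensor=L: ✗
sensor=B: ✗
temp_max = MAX(45, 32, 56, 4, 91, 49) = 91
—
[humidity_sum: humidity > 49 OR zone = 'garage']
sensor=C: ✗
sensor=A: ✓ → 9
sensor=X: ✓ → 32
sensor=K: ✗
sensor=V: ✓ → 56
sensor=R: ✗
sensor=U: ✓ → 4
sensor=Q: ✓ → 91
sensor=T: ✓ → 49
sensor=Y: ✓ → 60
sensor=S: ✓ → 59
sensor=L: ✗
sensor=B: ✓ → 11
humidity_sum = 9 + 32 + 56 + 4 + 91 + 49 + 60 + 59 + 11 = 371

humidity_avg=64, temp_max=91, humidity_sum=371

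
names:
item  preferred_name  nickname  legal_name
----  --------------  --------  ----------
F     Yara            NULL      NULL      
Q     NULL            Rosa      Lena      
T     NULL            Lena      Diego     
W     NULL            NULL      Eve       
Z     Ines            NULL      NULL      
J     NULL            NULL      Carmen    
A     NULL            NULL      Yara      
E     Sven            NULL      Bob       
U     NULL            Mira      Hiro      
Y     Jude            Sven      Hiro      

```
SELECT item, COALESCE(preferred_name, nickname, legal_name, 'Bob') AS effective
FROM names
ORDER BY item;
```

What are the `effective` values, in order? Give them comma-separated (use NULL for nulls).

item=A: preferred_name=NULL, nickname=NULL, legal_name=Yara → Yara
item=E: preferred_name=Sven → Sven
item=F: preferred_name=Yara → Yara
item=J: preferred_name=NULL, nickname=NULL, legal_name=Carmen → Carmen
item=Q: preferred_name=NULL, nickname=Rosa → Rosa
item=T: preferred_name=NULL, nickname=Lena → Lena
item=U: preferred_name=NULL, nickname=Mira → Mira
item=W: preferred_name=NULL, nickname=NULL, legal_name=Eve → Eve
item=Y: preferred_name=Jude → Jude
item=Z: preferred_name=Ines → Ines

Yara, Sven, Yara, Carmen, Rosa, Lena, Mira, Eve, Jude, Ines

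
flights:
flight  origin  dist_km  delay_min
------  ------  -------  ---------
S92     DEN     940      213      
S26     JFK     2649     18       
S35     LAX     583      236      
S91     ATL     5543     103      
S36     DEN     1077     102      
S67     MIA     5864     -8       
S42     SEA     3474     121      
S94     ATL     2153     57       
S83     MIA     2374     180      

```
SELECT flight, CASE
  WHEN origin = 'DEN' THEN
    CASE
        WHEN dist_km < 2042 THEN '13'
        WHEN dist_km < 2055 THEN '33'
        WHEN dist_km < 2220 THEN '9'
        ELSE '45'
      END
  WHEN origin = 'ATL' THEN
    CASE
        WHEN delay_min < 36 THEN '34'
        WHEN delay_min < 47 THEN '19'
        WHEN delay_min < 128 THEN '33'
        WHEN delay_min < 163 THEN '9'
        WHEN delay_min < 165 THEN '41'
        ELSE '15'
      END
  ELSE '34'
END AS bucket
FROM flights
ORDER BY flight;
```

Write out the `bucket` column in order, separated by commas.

34, 34, 13, 34, 34, 34, 33, 13, 33

flight=S26: origin='JFK' → outer ELSE → 34
flight=S35: origin='LAX' → outer ELSE → 34
flight=S36: origin='DEN' → inner[dist_km < 2042] → 13
flight=S42: origin='SEA' → outer ELSE → 34
flight=S67: origin='MIA' → outer ELSE → 34
flight=S83: origin='MIA' → outer ELSE → 34
flight=S91: origin='ATL' → inner[delay_min < 128] → 33
flight=S92: origin='DEN' → inner[dist_km < 2042] → 13
flight=S94: origin='ATL' → inner[delay_min < 128] → 33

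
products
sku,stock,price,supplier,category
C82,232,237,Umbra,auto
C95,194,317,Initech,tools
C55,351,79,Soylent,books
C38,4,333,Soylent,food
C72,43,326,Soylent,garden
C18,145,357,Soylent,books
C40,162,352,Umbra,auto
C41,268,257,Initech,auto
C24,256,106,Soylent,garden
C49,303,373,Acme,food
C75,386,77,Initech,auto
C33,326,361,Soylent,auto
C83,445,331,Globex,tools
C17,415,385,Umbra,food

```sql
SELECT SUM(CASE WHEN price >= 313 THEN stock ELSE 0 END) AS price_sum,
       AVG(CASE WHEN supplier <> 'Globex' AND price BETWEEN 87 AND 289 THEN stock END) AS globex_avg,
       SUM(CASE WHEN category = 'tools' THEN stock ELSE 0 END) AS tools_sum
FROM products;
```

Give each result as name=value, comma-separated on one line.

[price_sum: price >= 313]
sku=C82: ✗
sku=C95: ✓ → 194
sku=C55: ✗
sku=C38: ✓ → 4
sku=C72: ✓ → 43
sku=C18: ✓ → 145
sku=C40: ✓ → 162
sku=C41: ✗
sku=C24: ✗
sku=C49: ✓ → 303
sku=C75: ✗
sku=C33: ✓ → 326
sku=C83: ✓ → 445
sku=C17: ✓ → 415
price_sum = 194 + 4 + 43 + 145 + 162 + 303 + 326 + 445 + 415 = 2037
—
[globex_avg: supplier <> 'Globex' AND price BETWEEN 87 AND 289]
sku=C82: ✓ → 232
sku=C95: ✗
sku=C55: ✗
sku=C38: ✗
sku=C72: ✗
sku=C18: ✗
sku=C40: ✗
sku=C41: ✓ → 268
sku=C24: ✓ → 256
sku=C49: ✗
sku=C75: ✗
sku=C33: ✗
sku=C83: ✗
sku=C17: ✗
globex_avg = (232 + 268 + 256) / 3 = 252
—
[tools_sum: category = 'tools']
sku=C82: ✗
sku=C95: ✓ → 194
sku=C55: ✗
sku=C38: ✗
sku=C72: ✗
sku=C18: ✗
sku=C40: ✗
sku=C41: ✗
sku=C24: ✗
sku=C49: ✗
sku=C75: ✗
sku=C33: ✗
sku=C83: ✓ → 445
sku=C17: ✗
tools_sum = 194 + 445 = 639

price_sum=2037, globex_avg=252, tools_sum=639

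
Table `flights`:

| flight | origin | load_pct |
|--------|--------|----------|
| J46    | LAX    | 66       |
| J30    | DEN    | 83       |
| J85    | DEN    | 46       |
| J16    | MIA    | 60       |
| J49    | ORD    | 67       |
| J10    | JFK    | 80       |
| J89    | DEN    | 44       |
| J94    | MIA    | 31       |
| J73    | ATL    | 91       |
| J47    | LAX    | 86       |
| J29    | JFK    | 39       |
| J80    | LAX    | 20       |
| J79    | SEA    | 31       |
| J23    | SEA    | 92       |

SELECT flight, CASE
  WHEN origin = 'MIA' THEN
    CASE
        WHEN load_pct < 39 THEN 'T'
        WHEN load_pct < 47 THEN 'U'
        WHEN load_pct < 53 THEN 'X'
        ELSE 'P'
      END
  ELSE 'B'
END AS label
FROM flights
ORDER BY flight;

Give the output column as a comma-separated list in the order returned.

flight=J10: origin='JFK' → outer ELSE → B
flight=J16: origin='MIA' → inner[ELSE] → P
flight=J23: origin='SEA' → outer ELSE → B
flight=J29: origin='JFK' → outer ELSE → B
flight=J30: origin='DEN' → outer ELSE → B
flight=J46: origin='LAX' → outer ELSE → B
flight=J47: origin='LAX' → outer ELSE → B
flight=J49: origin='ORD' → outer ELSE → B
flight=J73: origin='ATL' → outer ELSE → B
flight=J79: origin='SEA' → outer ELSE → B
flight=J80: origin='LAX' → outer ELSE → B
flight=J85: origin='DEN' → outer ELSE → B
flight=J89: origin='DEN' → outer ELSE → B
flight=J94: origin='MIA' → inner[load_pct < 39] → T

B, P, B, B, B, B, B, B, B, B, B, B, B, T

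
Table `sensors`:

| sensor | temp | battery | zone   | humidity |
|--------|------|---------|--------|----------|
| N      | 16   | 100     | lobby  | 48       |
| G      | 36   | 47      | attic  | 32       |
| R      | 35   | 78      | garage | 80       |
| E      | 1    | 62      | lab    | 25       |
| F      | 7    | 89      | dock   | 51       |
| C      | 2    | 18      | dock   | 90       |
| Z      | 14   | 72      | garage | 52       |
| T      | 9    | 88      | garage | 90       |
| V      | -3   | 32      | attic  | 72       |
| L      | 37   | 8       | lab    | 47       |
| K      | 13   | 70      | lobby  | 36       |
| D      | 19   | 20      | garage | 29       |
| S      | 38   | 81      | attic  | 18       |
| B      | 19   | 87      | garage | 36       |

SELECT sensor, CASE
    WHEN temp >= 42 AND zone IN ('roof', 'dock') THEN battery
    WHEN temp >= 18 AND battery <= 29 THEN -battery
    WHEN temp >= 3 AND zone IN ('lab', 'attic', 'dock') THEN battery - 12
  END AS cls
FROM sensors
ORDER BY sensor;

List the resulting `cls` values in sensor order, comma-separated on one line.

NULL, NULL, -20, NULL, 77, 35, NULL, -8, NULL, NULL, 69, NULL, NULL, NULL

sensor=B: (no match → NULL) → NULL
sensor=C: (no match → NULL) → NULL
sensor=D: temp >= 18 AND battery <= 29 → -20
sensor=E: (no match → NULL) → NULL
sensor=F: temp >= 3 AND zone IN ('lab', 'attic', 'dock') → 77
sensor=G: temp >= 3 AND zone IN ('lab', 'attic', 'dock') → 35
sensor=K: (no match → NULL) → NULL
sensor=L: temp >= 18 AND battery <= 29 → -8
sensor=N: (no match → NULL) → NULL
sensor=R: (no match → NULL) → NULL
sensor=S: temp >= 3 AND zone IN ('lab', 'attic', 'dock') → 69
sensor=T: (no match → NULL) → NULL
sensor=V: (no match → NULL) → NULL
sensor=Z: (no match → NULL) → NULL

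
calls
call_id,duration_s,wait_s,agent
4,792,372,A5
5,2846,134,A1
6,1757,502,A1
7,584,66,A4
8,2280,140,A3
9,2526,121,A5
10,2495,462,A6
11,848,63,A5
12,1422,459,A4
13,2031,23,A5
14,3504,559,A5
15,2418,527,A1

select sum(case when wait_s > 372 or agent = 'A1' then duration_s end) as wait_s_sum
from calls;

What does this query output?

14442

call_id=4: ✗
call_id=5: ✓ → 2846
call_id=6: ✓ → 1757
call_id=7: ✗
call_id=8: ✗
call_id=9: ✗
call_id=10: ✓ → 2495
call_id=11: ✗
call_id=12: ✓ → 1422
call_id=13: ✗
call_id=14: ✓ → 3504
call_id=15: ✓ → 2418
wait_s_sum = 2846 + 1757 + 2495 + 1422 + 3504 + 2418 = 14442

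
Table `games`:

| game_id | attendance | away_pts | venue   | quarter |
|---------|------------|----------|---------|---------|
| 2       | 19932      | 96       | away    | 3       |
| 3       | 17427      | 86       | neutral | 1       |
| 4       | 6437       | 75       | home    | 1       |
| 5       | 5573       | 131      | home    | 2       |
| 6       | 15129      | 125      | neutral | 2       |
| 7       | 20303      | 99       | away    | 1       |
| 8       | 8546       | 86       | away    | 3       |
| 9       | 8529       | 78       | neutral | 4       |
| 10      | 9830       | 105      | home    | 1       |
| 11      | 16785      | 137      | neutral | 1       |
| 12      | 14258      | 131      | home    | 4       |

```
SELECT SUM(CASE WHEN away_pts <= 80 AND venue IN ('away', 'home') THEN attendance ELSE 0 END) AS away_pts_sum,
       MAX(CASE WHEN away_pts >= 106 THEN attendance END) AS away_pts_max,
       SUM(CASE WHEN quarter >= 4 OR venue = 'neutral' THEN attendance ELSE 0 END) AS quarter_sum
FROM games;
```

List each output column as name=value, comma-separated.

away_pts_sum=6437, away_pts_max=16785, quarter_sum=72128

[away_pts_sum: away_pts <= 80 AND venue IN ('away', 'home')]
game_id=2: ✗
game_id=3: ✗
game_id=4: ✓ → 6437
game_id=5: ✗
game_id=6: ✗
game_id=7: ✗
game_id=8: ✗
game_id=9: ✗
game_id=10: ✗
game_id=11: ✗
game_id=12: ✗
away_pts_sum = 6437
—
[away_pts_max: away_pts >= 106]
game_id=2: ✗
game_id=3: ✗
game_id=4: ✗
game_id=5: ✓ → 5573
game_id=6: ✓ → 15129
game_id=7: ✗
game_id=8: ✗
game_id=9: ✗
game_id=10: ✗
game_id=11: ✓ → 16785
game_id=12: ✓ → 14258
away_pts_max = MAX(5573, 15129, 16785, 14258) = 16785
—
[quarter_sum: quarter >= 4 OR venue = 'neutral']
game_id=2: ✗
game_id=3: ✓ → 17427
game_id=4: ✗
game_id=5: ✗
game_id=6: ✓ → 15129
game_id=7: ✗
game_id=8: ✗
game_id=9: ✓ → 8529
game_id=10: ✗
game_id=11: ✓ → 16785
game_id=12: ✓ → 14258
quarter_sum = 17427 + 15129 + 8529 + 16785 + 14258 = 72128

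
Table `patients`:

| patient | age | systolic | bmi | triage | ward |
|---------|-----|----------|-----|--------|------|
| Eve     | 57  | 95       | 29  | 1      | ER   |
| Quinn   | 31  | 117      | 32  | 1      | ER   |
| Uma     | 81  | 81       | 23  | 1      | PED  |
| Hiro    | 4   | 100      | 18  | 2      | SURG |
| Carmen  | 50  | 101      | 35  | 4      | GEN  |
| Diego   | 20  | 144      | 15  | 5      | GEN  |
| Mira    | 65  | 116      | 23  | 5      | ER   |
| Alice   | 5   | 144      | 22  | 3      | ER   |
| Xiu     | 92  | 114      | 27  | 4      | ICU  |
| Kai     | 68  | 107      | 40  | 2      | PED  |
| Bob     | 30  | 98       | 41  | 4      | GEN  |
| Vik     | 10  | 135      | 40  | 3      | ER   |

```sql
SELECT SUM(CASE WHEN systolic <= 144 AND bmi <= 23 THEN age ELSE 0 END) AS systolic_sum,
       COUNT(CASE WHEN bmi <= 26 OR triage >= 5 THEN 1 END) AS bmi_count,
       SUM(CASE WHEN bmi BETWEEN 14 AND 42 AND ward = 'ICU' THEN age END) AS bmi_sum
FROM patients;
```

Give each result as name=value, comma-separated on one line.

[systolic_sum: systolic <= 144 AND bmi <= 23]
patient=Eve: ✗
patient=Quinn: ✗
patient=Uma: ✓ → 81
patient=Hiro: ✓ → 4
patient=Carmen: ✗
patient=Diego: ✓ → 20
patient=Mira: ✓ → 65
patient=Alice: ✓ → 5
patient=Xiu: ✗
patient=Kai: ✗
patient=Bob: ✗
patient=Vik: ✗
systolic_sum = 81 + 4 + 20 + 65 + 5 = 175
—
[bmi_count: bmi <= 26 OR triage >= 5]
patient=Eve: ✗
patient=Quinn: ✗
patient=Uma: ✓ → 1
patient=Hiro: ✓ → 1
patient=Carmen: ✗
patient=Diego: ✓ → 1
patient=Mira: ✓ → 1
patient=Alice: ✓ → 1
patient=Xiu: ✗
patient=Kai: ✗
patient=Bob: ✗
patient=Vik: ✗
bmi_count = COUNT(1, 1, 1, 1, 1) = 5
—
[bmi_sum: bmi BETWEEN 14 AND 42 AND ward = 'ICU']
patient=Eve: ✗
patient=Quinn: ✗
patient=Uma: ✗
patient=Hiro: ✗
patient=Carmen: ✗
patient=Diego: ✗
patient=Mira: ✗
patient=Alice: ✗
patient=Xiu: ✓ → 92
patient=Kai: ✗
patient=Bob: ✗
patient=Vik: ✗
bmi_sum = 92

systolic_sum=175, bmi_count=5, bmi_sum=92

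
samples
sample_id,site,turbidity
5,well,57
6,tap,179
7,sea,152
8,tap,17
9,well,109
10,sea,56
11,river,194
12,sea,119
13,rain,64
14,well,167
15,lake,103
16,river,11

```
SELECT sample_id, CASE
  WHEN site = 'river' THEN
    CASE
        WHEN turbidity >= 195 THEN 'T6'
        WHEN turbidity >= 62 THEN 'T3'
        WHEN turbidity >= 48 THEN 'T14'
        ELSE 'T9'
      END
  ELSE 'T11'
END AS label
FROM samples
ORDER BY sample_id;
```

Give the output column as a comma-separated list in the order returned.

T11, T11, T11, T11, T11, T11, T3, T11, T11, T11, T11, T9

sample_id=5: site='well' → outer ELSE → T11
sample_id=6: site='tap' → outer ELSE → T11
sample_id=7: site='sea' → outer ELSE → T11
sample_id=8: site='tap' → outer ELSE → T11
sample_id=9: site='well' → outer ELSE → T11
sample_id=10: site='sea' → outer ELSE → T11
sample_id=11: site='river' → inner[turbidity >= 62] → T3
sample_id=12: site='sea' → outer ELSE → T11
sample_id=13: site='rain' → outer ELSE → T11
sample_id=14: site='well' → outer ELSE → T11
sample_id=15: site='lake' → outer ELSE → T11
sample_id=16: site='river' → inner[ELSE] → T9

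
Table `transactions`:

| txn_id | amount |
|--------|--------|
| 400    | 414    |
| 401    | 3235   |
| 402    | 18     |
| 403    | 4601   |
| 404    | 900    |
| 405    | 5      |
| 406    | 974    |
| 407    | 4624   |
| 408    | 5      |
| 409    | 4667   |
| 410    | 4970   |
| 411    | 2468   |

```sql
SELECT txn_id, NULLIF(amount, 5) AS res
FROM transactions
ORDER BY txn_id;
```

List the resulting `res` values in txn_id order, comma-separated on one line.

txn_id=400: amount=414 vs 5: differ → 414
txn_id=401: amount=3235 vs 5: differ → 3235
txn_id=402: amount=18 vs 5: differ → 18
txn_id=403: amount=4601 vs 5: differ → 4601
txn_id=404: amount=900 vs 5: differ → 900
txn_id=405: amount=5 vs 5: equal → NULL
txn_id=406: amount=974 vs 5: differ → 974
txn_id=407: amount=4624 vs 5: differ → 4624
txn_id=408: amount=5 vs 5: equal → NULL
txn_id=409: amount=4667 vs 5: differ → 4667
txn_id=410: amount=4970 vs 5: differ → 4970
txn_id=411: amount=2468 vs 5: differ → 2468

414, 3235, 18, 4601, 900, NULL, 974, 4624, NULL, 4667, 4970, 2468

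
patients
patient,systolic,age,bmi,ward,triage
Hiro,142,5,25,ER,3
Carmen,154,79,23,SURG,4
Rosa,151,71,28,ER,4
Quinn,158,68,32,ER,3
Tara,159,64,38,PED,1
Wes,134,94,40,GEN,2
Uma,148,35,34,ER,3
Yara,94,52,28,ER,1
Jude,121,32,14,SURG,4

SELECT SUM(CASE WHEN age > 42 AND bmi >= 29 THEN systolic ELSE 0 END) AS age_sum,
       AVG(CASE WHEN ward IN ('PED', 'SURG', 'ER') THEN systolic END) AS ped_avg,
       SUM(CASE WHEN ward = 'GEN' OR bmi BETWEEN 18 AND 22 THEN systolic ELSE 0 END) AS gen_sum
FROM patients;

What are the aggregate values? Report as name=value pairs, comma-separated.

age_sum=451, ped_avg=140.875, gen_sum=134

[age_sum: age > 42 AND bmi >= 29]
patient=Hiro: ✗
patient=Carmen: ✗
patient=Rosa: ✗
patient=Quinn: ✓ → 158
patient=Tara: ✓ → 159
patient=Wes: ✓ → 134
patient=Uma: ✗
patient=Yara: ✗
patient=Jude: ✗
age_sum = 158 + 159 + 134 = 451
—
[ped_avg: ward IN ('PED', 'SURG', 'ER')]
patient=Hiro: ✓ → 142
patient=Carmen: ✓ → 154
patient=Rosa: ✓ → 151
patient=Quinn: ✓ → 158
patient=Tara: ✓ → 159
patient=Wes: ✗
patient=Uma: ✓ → 148
patient=Yara: ✓ → 94
patient=Jude: ✓ → 121
ped_avg = (142 + 154 + 151 + 158 + 159 + 148 + 94 + 121) / 8 = 140.875
—
[gen_sum: ward = 'GEN' OR bmi BETWEEN 18 AND 22]
patient=Hiro: ✗
patient=Carmen: ✗
patient=Rosa: ✗
patient=Quinn: ✗
patient=Tara: ✗
patient=Wes: ✓ → 134
patient=Uma: ✗
patient=Yara: ✗
patient=Jude: ✗
gen_sum = 134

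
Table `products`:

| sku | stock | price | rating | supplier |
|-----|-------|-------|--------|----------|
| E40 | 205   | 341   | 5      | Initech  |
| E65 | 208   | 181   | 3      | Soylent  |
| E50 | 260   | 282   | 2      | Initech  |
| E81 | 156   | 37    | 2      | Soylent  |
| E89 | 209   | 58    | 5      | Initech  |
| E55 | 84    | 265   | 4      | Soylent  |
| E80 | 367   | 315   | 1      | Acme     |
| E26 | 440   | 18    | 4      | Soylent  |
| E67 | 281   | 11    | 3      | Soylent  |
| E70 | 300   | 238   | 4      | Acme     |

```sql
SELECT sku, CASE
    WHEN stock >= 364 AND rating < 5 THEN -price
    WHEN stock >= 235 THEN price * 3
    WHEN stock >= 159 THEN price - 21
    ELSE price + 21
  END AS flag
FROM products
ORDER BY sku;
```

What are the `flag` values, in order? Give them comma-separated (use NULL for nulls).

sku=E26: stock >= 364 AND rating < 5 → -18
sku=E40: stock >= 159 → 320
sku=E50: stock >= 235 → 846
sku=E55: ELSE → 286
sku=E65: stock >= 159 → 160
sku=E67: stock >= 235 → 33
sku=E70: stock >= 235 → 714
sku=E80: stock >= 364 AND rating < 5 → -315
sku=E81: ELSE → 58
sku=E89: stock >= 159 → 37

-18, 320, 846, 286, 160, 33, 714, -315, 58, 37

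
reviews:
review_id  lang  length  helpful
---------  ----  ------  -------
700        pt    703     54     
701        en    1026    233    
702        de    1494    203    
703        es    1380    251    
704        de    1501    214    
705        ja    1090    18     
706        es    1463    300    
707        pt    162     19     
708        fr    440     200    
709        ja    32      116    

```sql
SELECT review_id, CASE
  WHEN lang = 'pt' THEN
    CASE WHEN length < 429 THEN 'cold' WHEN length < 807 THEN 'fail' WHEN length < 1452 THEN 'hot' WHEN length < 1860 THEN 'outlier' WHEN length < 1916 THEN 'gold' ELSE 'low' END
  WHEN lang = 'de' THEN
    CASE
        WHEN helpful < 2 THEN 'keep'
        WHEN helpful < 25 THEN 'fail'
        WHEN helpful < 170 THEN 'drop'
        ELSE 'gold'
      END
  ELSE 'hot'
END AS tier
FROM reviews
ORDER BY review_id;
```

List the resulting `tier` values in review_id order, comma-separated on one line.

review_id=700: lang='pt' → inner[length < 807] → fail
review_id=701: lang='en' → outer ELSE → hot
review_id=702: lang='de' → inner[ELSE] → gold
review_id=703: lang='es' → outer ELSE → hot
review_id=704: lang='de' → inner[ELSE] → gold
review_id=705: lang='ja' → outer ELSE → hot
review_id=706: lang='es' → outer ELSE → hot
review_id=707: lang='pt' → inner[length < 429] → cold
review_id=708: lang='fr' → outer ELSE → hot
review_id=709: lang='ja' → outer ELSE → hot

fail, hot, gold, hot, gold, hot, hot, cold, hot, hot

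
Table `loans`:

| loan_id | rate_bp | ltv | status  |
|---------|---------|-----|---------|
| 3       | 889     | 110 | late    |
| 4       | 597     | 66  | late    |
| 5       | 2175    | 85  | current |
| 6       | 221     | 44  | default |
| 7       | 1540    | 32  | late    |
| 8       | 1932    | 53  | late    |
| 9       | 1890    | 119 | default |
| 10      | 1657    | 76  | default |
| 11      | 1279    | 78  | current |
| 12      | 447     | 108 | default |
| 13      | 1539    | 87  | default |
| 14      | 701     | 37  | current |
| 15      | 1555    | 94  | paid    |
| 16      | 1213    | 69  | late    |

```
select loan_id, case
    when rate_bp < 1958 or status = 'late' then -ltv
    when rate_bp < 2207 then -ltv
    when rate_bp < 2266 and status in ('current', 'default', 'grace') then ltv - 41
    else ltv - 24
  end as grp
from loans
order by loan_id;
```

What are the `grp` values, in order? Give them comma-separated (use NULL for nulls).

-110, -66, -85, -44, -32, -53, -119, -76, -78, -108, -87, -37, -94, -69

loan_id=3: rate_bp < 1958 or status = 'late' → -110
loan_id=4: rate_bp < 1958 or status = 'late' → -66
loan_id=5: rate_bp < 2207 → -85
loan_id=6: rate_bp < 1958 or status = 'late' → -44
loan_id=7: rate_bp < 1958 or status = 'late' → -32
loan_id=8: rate_bp < 1958 or status = 'late' → -53
loan_id=9: rate_bp < 1958 or status = 'late' → -119
loan_id=10: rate_bp < 1958 or status = 'late' → -76
loan_id=11: rate_bp < 1958 or status = 'late' → -78
loan_id=12: rate_bp < 1958 or status = 'late' → -108
loan_id=13: rate_bp < 1958 or status = 'late' → -87
loan_id=14: rate_bp < 1958 or status = 'late' → -37
loan_id=15: rate_bp < 1958 or status = 'late' → -94
loan_id=16: rate_bp < 1958 or status = 'late' → -69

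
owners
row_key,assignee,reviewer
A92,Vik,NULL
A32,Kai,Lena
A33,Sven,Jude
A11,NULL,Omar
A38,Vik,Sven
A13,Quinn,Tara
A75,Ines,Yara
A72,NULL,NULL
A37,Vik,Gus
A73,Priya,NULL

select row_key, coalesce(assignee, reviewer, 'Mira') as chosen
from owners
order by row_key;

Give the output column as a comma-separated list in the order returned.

row_key=A11: assignee=NULL, reviewer=Omar → Omar
row_key=A13: assignee=Quinn → Quinn
row_key=A32: assignee=Kai → Kai
row_key=A33: assignee=Sven → Sven
row_key=A37: assignee=Vik → Vik
row_key=A38: assignee=Vik → Vik
row_key=A72: assignee=NULL, reviewer=NULL, → literal Mira → Mira
row_key=A73: assignee=Priya → Priya
row_key=A75: assignee=Ines → Ines
row_key=A92: assignee=Vik → Vik

Omar, Quinn, Kai, Sven, Vik, Vik, Mira, Priya, Ines, Vik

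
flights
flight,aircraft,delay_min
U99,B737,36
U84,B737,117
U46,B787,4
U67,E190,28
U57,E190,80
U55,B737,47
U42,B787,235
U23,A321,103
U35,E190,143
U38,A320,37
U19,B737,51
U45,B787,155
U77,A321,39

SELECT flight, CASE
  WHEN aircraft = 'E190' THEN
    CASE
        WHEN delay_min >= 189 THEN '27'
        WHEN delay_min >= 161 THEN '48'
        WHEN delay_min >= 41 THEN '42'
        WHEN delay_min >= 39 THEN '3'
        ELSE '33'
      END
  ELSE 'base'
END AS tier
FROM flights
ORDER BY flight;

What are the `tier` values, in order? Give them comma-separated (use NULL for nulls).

flight=U19: aircraft='B737' → outer ELSE → base
flight=U23: aircraft='A321' → outer ELSE → base
flight=U35: aircraft='E190' → inner[delay_min >= 41] → 42
flight=U38: aircraft='A320' → outer ELSE → base
flight=U42: aircraft='B787' → outer ELSE → base
flight=U45: aircraft='B787' → outer ELSE → base
flight=U46: aircraft='B787' → outer ELSE → base
flight=U55: aircraft='B737' → outer ELSE → base
flight=U57: aircraft='E190' → inner[delay_min >= 41] → 42
flight=U67: aircraft='E190' → inner[ELSE] → 33
flight=U77: aircraft='A321' → outer ELSE → base
flight=U84: aircraft='B737' → outer ELSE → base
flight=U99: aircraft='B737' → outer ELSE → base

base, base, 42, base, base, base, base, base, 42, 33, base, base, base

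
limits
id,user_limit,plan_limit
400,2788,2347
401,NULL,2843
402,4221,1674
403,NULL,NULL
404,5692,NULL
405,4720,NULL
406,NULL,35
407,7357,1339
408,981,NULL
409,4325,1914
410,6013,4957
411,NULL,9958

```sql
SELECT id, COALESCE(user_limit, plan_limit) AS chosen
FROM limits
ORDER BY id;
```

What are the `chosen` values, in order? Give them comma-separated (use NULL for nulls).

2788, 2843, 4221, NULL, 5692, 4720, 35, 7357, 981, 4325, 6013, 9958

id=400: user_limit=2788 → 2788
id=401: user_limit=NULL, plan_limit=2843 → 2843
id=402: user_limit=4221 → 4221
id=403: user_limit=NULL, plan_limit=NULL (all NULL) → NULL
id=404: user_limit=5692 → 5692
id=405: user_limit=4720 → 4720
id=406: user_limit=NULL, plan_limit=35 → 35
id=407: user_limit=7357 → 7357
id=408: user_limit=981 → 981
id=409: user_limit=4325 → 4325
id=410: user_limit=6013 → 6013
id=411: user_limit=NULL, plan_limit=9958 → 9958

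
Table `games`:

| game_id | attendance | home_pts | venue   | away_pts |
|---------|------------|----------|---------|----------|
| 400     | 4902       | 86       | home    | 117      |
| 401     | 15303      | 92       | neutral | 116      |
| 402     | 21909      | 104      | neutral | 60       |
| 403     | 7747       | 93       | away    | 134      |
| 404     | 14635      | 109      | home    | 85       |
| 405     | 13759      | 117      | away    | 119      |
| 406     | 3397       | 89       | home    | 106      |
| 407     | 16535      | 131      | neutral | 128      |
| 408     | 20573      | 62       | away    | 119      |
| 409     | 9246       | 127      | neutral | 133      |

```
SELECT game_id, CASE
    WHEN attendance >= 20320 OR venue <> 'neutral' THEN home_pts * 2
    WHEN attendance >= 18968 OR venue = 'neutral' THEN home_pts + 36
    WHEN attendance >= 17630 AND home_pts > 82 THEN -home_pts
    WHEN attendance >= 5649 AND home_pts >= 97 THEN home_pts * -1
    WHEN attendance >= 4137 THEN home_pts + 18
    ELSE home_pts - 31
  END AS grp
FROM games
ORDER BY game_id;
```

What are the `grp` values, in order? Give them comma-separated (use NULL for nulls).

game_id=400: attendance >= 20320 OR venue <> 'neutral' → 172
game_id=401: attendance >= 18968 OR venue = 'neutral' → 128
game_id=402: attendance >= 20320 OR venue <> 'neutral' → 208
game_id=403: attendance >= 20320 OR venue <> 'neutral' → 186
game_id=404: attendance >= 20320 OR venue <> 'neutral' → 218
game_id=405: attendance >= 20320 OR venue <> 'neutral' → 234
game_id=406: attendance >= 20320 OR venue <> 'neutral' → 178
game_id=407: attendance >= 18968 OR venue = 'neutral' → 167
game_id=408: attendance >= 20320 OR venue <> 'neutral' → 124
game_id=409: attendance >= 18968 OR venue = 'neutral' → 163

172, 128, 208, 186, 218, 234, 178, 167, 124, 163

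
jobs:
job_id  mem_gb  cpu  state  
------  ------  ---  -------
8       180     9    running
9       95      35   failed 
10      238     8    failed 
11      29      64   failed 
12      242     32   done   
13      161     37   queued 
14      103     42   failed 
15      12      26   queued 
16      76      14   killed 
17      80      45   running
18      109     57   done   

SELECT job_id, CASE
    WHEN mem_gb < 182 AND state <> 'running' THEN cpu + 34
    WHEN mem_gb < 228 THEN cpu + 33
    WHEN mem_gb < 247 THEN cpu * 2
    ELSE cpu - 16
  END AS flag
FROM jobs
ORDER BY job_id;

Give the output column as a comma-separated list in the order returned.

42, 69, 16, 98, 64, 71, 76, 60, 48, 78, 91

job_id=8: mem_gb < 228 → 42
job_id=9: mem_gb < 182 AND state <> 'running' → 69
job_id=10: mem_gb < 247 → 16
job_id=11: mem_gb < 182 AND state <> 'running' → 98
job_id=12: mem_gb < 247 → 64
job_id=13: mem_gb < 182 AND state <> 'running' → 71
job_id=14: mem_gb < 182 AND state <> 'running' → 76
job_id=15: mem_gb < 182 AND state <> 'running' → 60
job_id=16: mem_gb < 182 AND state <> 'running' → 48
job_id=17: mem_gb < 228 → 78
job_id=18: mem_gb < 182 AND state <> 'running' → 91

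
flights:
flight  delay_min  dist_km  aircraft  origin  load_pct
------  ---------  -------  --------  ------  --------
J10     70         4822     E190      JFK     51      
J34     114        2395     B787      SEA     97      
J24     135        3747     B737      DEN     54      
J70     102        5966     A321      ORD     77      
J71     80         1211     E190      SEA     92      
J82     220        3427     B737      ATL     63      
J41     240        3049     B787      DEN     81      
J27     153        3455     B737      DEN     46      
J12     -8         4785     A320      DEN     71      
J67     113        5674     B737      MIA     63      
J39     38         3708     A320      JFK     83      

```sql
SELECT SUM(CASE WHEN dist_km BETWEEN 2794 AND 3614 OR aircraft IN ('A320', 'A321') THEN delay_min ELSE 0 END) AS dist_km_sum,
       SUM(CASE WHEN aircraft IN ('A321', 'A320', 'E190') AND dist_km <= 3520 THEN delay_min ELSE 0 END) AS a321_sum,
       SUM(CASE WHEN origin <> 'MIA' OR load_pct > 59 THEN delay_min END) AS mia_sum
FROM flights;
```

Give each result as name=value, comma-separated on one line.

[dist_km_sum: dist_km BETWEEN 2794 AND 3614 OR aircraft IN ('A320', 'A321')]
flight=J10: ✗
flight=J34: ✗
flight=J24: ✗
flight=J70: ✓ → 102
flight=J71: ✗
flight=J82: ✓ → 220
flight=J41: ✓ → 240
flight=J27: ✓ → 153
flight=J12: ✓ → -8
flight=J67: ✗
flight=J39: ✓ → 38
dist_km_sum = 102 + 220 + 240 + 153 + -8 + 38 = 745
—
[a321_sum: aircraft IN ('A321', 'A320', 'E190') AND dist_km <= 3520]
flight=J10: ✗
flight=J34: ✗
flight=J24: ✗
flight=J70: ✗
flight=J71: ✓ → 80
flight=J82: ✗
flight=J41: ✗
flight=J27: ✗
flight=J12: ✗
flight=J67: ✗
flight=J39: ✗
a321_sum = 80
—
[mia_sum: origin <> 'MIA' OR load_pct > 59]
flight=J10: ✓ → 70
flight=J34: ✓ → 114
flight=J24: ✓ → 135
flight=J70: ✓ → 102
flight=J71: ✓ → 80
flight=J82: ✓ → 220
flight=J41: ✓ → 240
flight=J27: ✓ → 153
flight=J12: ✓ → -8
flight=J67: ✓ → 113
flight=J39: ✓ → 38
mia_sum = 70 + 114 + 135 + 102 + 80 + 220 + 240 + 153 + -8 + 113 + 38 = 1257

dist_km_sum=745, a321_sum=80, mia_sum=1257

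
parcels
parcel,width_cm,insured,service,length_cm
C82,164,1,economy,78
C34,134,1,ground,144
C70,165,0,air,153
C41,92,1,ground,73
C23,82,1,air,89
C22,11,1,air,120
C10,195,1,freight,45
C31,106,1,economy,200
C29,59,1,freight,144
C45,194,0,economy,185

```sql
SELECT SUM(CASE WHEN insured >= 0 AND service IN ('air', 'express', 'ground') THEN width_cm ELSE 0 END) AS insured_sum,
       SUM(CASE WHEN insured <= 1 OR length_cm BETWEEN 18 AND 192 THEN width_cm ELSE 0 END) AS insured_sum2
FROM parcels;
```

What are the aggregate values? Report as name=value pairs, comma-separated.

insured_sum=484, insured_sum2=1202

[insured_sum: insured >= 0 AND service IN ('air', 'express', 'ground')]
parcel=C82: ✗
parcel=C34: ✓ → 134
parcel=C70: ✓ → 165
parcel=C41: ✓ → 92
parcel=C23: ✓ → 82
parcel=C22: ✓ → 11
parcel=C10: ✗
parcel=C31: ✗
parcel=C29: ✗
parcel=C45: ✗
insured_sum = 134 + 165 + 92 + 82 + 11 = 484
—
[insured_sum2: insured <= 1 OR length_cm BETWEEN 18 AND 192]
parcel=C82: ✓ → 164
parcel=C34: ✓ → 134
parcel=C70: ✓ → 165
parcel=C41: ✓ → 92
parcel=C23: ✓ → 82
parcel=C22: ✓ → 11
parcel=C10: ✓ → 195
parcel=C31: ✓ → 106
parcel=C29: ✓ → 59
parcel=C45: ✓ → 194
insured_sum2 = 164 + 134 + 165 + 92 + 82 + 11 + 195 + 106 + 59 + 194 = 1202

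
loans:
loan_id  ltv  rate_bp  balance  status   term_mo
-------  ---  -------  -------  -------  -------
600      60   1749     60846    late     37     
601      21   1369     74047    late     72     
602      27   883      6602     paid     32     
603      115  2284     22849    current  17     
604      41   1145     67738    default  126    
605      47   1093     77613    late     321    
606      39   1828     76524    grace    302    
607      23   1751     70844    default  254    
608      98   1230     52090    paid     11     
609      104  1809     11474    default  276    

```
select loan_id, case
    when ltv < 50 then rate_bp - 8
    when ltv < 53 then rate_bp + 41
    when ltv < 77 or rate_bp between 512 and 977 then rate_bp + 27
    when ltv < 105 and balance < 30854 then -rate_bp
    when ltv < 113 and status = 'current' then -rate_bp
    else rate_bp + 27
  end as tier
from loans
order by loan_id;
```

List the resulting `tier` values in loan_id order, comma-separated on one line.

1776, 1361, 875, 2311, 1137, 1085, 1820, 1743, 1257, -1809

loan_id=600: ltv < 77 or rate_bp between 512 and 977 → 1776
loan_id=601: ltv < 50 → 1361
loan_id=602: ltv < 50 → 875
loan_id=603: ELSE → 2311
loan_id=604: ltv < 50 → 1137
loan_id=605: ltv < 50 → 1085
loan_id=606: ltv < 50 → 1820
loan_id=607: ltv < 50 → 1743
loan_id=608: ELSE → 1257
loan_id=609: ltv < 105 and balance < 30854 → -1809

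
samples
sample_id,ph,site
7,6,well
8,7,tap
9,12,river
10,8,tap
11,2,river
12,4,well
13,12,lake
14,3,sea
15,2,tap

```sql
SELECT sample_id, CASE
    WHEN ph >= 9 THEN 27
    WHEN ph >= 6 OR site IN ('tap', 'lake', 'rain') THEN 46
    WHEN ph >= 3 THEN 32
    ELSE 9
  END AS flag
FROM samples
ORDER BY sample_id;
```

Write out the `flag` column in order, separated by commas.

46, 46, 27, 46, 9, 32, 27, 32, 46

sample_id=7: ph >= 6 OR site IN ('tap', 'lake', 'rain') → 46
sample_id=8: ph >= 6 OR site IN ('tap', 'lake', 'rain') → 46
sample_id=9: ph >= 9 → 27
sample_id=10: ph >= 6 OR site IN ('tap', 'lake', 'rain') → 46
sample_id=11: ELSE → 9
sample_id=12: ph >= 3 → 32
sample_id=13: ph >= 9 → 27
sample_id=14: ph >= 3 → 32
sample_id=15: ph >= 6 OR site IN ('tap', 'lake', 'rain') → 46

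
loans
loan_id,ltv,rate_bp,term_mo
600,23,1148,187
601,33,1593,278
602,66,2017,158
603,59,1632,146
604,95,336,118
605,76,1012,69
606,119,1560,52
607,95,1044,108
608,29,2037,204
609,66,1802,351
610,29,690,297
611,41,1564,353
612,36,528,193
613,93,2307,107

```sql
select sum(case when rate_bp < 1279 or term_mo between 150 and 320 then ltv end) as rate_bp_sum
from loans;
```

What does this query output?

482

loan_id=600: ✓ → 23
loan_id=601: ✓ → 33
loan_id=602: ✓ → 66
loan_id=603: ✗
loan_id=604: ✓ → 95
loan_id=605: ✓ → 76
loan_id=606: ✗
loan_id=607: ✓ → 95
loan_id=608: ✓ → 29
loan_id=609: ✗
loan_id=610: ✓ → 29
loan_id=611: ✗
loan_id=612: ✓ → 36
loan_id=613: ✗
rate_bp_sum = 23 + 33 + 66 + 95 + 76 + 95 + 29 + 29 + 36 = 482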